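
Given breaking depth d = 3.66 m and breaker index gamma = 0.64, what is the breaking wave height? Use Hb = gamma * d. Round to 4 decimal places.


Hb = gamma * d
Hb = 0.64 * 3.66
Hb = 2.3424 m

2.3424


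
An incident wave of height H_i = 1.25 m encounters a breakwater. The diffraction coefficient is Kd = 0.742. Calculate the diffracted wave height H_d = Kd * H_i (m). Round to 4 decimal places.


H_d = Kd * H_i
H_d = 0.742 * 1.25
H_d = 0.9275 m

0.9275


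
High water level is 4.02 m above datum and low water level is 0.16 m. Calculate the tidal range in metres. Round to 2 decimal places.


Tidal range = High water - Low water
Tidal range = 4.02 - (0.16)
Tidal range = 3.86 m

3.86


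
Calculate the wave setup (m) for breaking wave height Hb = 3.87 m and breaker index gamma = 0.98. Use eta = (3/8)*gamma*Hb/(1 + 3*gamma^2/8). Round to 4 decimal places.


eta = (3/8) * gamma * Hb / (1 + 3*gamma^2/8)
Numerator = (3/8) * 0.98 * 3.87 = 1.422225
Denominator = 1 + 3*0.98^2/8 = 1 + 0.360150 = 1.360150
eta = 1.422225 / 1.360150
eta = 1.0456 m

1.0456


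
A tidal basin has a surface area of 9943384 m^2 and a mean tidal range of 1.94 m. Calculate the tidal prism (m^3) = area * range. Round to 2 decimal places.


Tidal prism = Area * Tidal range
P = 9943384 * 1.94
P = 19290164.96 m^3

19290164.96


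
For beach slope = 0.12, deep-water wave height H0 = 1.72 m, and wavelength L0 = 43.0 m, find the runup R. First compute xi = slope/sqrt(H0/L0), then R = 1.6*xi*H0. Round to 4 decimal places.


xi = slope / sqrt(H0/L0)
H0/L0 = 1.72/43.0 = 0.040000
sqrt(0.040000) = 0.200000
xi = 0.12 / 0.200000 = 0.600000
R = 1.6 * xi * H0 = 1.6 * 0.600000 * 1.72
R = 1.6512 m

1.6512


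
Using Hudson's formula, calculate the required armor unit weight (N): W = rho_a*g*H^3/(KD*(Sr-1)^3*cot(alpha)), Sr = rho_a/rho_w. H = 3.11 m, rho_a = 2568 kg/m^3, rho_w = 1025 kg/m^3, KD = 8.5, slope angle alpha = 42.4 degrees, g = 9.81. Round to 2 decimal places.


Sr = rho_a / rho_w = 2568 / 1025 = 2.505366
(Sr - 1) = 1.505366
(Sr - 1)^3 = 3.411349
cot(42.4) = 1 / tan(42.4) = 1 / 0.913125 = 1.095140
Numerator = 2568 * 9.81 * 3.11^3 = 757783.5858
Denominator = 8.5 * 3.411349 * 1.095140 = 31.755185
W = 757783.5858 / 31.755185
W = 23863.30 N

23863.30


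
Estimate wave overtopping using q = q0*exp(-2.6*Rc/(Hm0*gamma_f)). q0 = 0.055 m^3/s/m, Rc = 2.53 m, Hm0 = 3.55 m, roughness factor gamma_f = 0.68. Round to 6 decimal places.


q = q0 * exp(-2.6 * Rc / (Hm0 * gamma_f))
Exponent = -2.6 * 2.53 / (3.55 * 0.68)
= -2.6 * 2.53 / 2.4140
= -2.724938
exp(-2.724938) = 0.065550
q = 0.055 * 0.065550
q = 0.003605 m^3/s/m

0.003605


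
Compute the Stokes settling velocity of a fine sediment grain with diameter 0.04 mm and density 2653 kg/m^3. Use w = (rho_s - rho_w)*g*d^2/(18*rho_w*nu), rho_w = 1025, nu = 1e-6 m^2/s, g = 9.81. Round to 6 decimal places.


w = (rho_s - rho_w) * g * d^2 / (18 * rho_w * nu)
d = 0.04 mm = 0.000040 m
rho_s - rho_w = 2653 - 1025 = 1628
Numerator = 1628 * 9.81 * (0.000040)^2 = 0.000025553088
Denominator = 18 * 1025 * 1e-6 = 0.018450
w = 0.001385 m/s

0.001385


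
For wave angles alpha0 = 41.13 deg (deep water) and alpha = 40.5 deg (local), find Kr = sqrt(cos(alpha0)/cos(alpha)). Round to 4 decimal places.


Kr = sqrt(cos(alpha0) / cos(alpha))
cos(41.13) = 0.753219
cos(40.5) = 0.760406
Kr = sqrt(0.753219 / 0.760406)
Kr = sqrt(0.990549)
Kr = 0.9953

0.9953


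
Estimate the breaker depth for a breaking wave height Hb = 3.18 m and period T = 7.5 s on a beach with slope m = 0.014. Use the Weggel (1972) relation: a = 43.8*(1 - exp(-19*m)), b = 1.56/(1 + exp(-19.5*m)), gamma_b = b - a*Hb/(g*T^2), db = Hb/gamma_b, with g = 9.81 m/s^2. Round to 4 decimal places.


a = 43.8 * (1 - exp(-19 * m))
exp(-19 * 0.014) = exp(-0.2660) = 0.766439
a = 43.8 * (1 - 0.766439) = 10.229966
b = 1.56 / (1 + exp(-19.5 * m))
exp(-19.5 * 0.014) = exp(-0.2730) = 0.761093
b = 1.56 / (1 + 0.761093) = 0.885814
Hb / (g * T^2) = 3.18 / (9.81 * 7.5^2) = 3.18 / 551.8125 = 0.00576283
gamma_b = b - a * Hb/(g*T^2) = 0.885814 - 10.229966 * 0.00576283 = 0.826860
db = Hb / gamma_b = 3.18 / 0.826860
db = 3.8459 m

3.8459


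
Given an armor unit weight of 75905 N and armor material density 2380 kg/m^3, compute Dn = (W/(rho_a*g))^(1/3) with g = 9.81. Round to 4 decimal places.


V = W / (rho_a * g)
V = 75905 / (2380 * 9.81)
V = 75905 / 23347.80
V = 3.251056 m^3
Dn = V^(1/3) = 3.251056^(1/3)
Dn = 1.4814 m

1.4814


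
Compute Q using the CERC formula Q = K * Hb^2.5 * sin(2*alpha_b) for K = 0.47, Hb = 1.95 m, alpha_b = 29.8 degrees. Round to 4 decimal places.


Q = K * Hb^2.5 * sin(2 * alpha_b)
Hb^2.5 = 1.95^2.5 = 5.309902
sin(2 * 29.8) = sin(59.6) = 0.862514
Q = 0.47 * 5.309902 * 0.862514
Q = 2.1525 m^3/s

2.1525


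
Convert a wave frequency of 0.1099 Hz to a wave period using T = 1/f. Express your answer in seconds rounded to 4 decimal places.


T = 1 / f
T = 1 / 0.1099
T = 9.0992 s

9.0992


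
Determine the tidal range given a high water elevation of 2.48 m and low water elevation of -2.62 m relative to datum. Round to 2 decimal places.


Tidal range = High water - Low water
Tidal range = 2.48 - (-2.62)
Tidal range = 5.10 m

5.10


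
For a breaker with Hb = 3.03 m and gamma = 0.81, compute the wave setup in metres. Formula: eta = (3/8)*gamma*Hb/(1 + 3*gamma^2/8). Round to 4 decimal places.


eta = (3/8) * gamma * Hb / (1 + 3*gamma^2/8)
Numerator = (3/8) * 0.81 * 3.03 = 0.920362
Denominator = 1 + 3*0.81^2/8 = 1 + 0.246038 = 1.246038
eta = 0.920362 / 1.246038
eta = 0.7386 m

0.7386


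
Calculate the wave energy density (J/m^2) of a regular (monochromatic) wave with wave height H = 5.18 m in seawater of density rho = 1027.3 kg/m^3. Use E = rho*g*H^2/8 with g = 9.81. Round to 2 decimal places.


E = (1/8) * rho * g * H^2
E = (1/8) * 1027.3 * 9.81 * 5.18^2
E = 0.125 * 1027.3 * 9.81 * 26.8324
E = 33801.49 J/m^2

33801.49


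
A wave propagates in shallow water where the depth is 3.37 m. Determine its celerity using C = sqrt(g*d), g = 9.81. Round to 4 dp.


Using the shallow-water approximation:
C = sqrt(g * d) = sqrt(9.81 * 3.37)
C = sqrt(33.0597)
C = 5.7498 m/s

5.7498


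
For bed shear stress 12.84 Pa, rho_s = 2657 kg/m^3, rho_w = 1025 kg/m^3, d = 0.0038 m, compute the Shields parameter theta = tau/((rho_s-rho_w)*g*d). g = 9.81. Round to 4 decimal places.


theta = tau / ((rho_s - rho_w) * g * d)
rho_s - rho_w = 2657 - 1025 = 1632
Denominator = 1632 * 9.81 * 0.0038 = 60.837696
theta = 12.84 / 60.837696
theta = 0.2111

0.2111


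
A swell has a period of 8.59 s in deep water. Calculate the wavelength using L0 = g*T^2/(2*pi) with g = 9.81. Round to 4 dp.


L0 = g * T^2 / (2 * pi)
L0 = 9.81 * 8.59^2 / (2 * pi)
L0 = 9.81 * 73.7881 / 6.28319
L0 = 723.8613 / 6.28319
L0 = 115.2061 m

115.2061


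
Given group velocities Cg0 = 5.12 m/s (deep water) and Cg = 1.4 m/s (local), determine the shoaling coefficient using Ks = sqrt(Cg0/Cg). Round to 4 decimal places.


Ks = sqrt(Cg0 / Cg)
Ks = sqrt(5.12 / 1.4)
Ks = sqrt(3.6571)
Ks = 1.9124

1.9124


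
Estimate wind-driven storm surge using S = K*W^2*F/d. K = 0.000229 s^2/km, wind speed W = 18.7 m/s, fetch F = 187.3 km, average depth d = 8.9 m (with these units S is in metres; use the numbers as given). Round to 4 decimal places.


S = K * W^2 * F / d
W^2 = 18.7^2 = 349.69
S = 0.000229 * 349.69 * 187.3 / 8.9
Numerator = 0.000229 * 349.69 * 187.3 = 14.998799
S = 14.998799 / 8.9 = 1.6853 m

1.6853


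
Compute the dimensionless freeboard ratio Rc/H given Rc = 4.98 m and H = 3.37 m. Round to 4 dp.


Relative freeboard = Rc / H
= 4.98 / 3.37
= 1.4777

1.4777


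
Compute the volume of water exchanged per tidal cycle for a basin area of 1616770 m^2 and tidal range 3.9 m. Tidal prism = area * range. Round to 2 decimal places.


Tidal prism = Area * Tidal range
P = 1616770 * 3.9
P = 6305403.00 m^3

6305403.00


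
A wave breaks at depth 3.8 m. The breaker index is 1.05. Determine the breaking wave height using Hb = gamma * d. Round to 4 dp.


Hb = gamma * d
Hb = 1.05 * 3.8
Hb = 3.9900 m

3.9900


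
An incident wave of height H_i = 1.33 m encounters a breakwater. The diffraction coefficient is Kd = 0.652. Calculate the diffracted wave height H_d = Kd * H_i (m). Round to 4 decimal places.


H_d = Kd * H_i
H_d = 0.652 * 1.33
H_d = 0.8672 m

0.8672


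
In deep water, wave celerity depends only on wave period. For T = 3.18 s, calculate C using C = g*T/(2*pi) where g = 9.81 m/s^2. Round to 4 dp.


We use the deep-water celerity formula:
C = g * T / (2 * pi)
C = 9.81 * 3.18 / (2 * 3.14159...)
C = 31.195800 / 6.283185
C = 4.9650 m/s

4.9650


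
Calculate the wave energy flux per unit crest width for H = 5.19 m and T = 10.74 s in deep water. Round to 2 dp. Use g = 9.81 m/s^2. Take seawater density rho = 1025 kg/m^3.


P = rho * g^2 * H^2 * T / (32 * pi)
P = 1025 * 9.81^2 * 5.19^2 * 10.74 / (32 * pi)
P = 1025 * 96.2361 * 26.9361 * 10.74 / 100.53096
P = 283857.93 W/m

283857.93


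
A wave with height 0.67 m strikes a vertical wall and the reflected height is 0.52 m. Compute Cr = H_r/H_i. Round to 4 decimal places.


Cr = H_r / H_i
Cr = 0.52 / 0.67
Cr = 0.7761

0.7761


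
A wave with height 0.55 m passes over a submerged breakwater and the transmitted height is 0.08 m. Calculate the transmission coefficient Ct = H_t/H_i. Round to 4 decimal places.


Ct = H_t / H_i
Ct = 0.08 / 0.55
Ct = 0.1455

0.1455


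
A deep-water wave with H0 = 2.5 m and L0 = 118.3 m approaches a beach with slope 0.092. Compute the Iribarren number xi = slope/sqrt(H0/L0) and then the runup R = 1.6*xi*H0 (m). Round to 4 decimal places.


xi = slope / sqrt(H0/L0)
H0/L0 = 2.5/118.3 = 0.021133
sqrt(0.021133) = 0.145371
xi = 0.092 / 0.145371 = 0.632864
R = 1.6 * xi * H0 = 1.6 * 0.632864 * 2.5
R = 2.5315 m

2.5315


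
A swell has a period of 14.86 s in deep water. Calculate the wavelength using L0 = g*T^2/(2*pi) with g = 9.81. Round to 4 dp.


L0 = g * T^2 / (2 * pi)
L0 = 9.81 * 14.86^2 / (2 * pi)
L0 = 9.81 * 220.8196 / 6.28319
L0 = 2166.2403 / 6.28319
L0 = 344.7678 m

344.7678


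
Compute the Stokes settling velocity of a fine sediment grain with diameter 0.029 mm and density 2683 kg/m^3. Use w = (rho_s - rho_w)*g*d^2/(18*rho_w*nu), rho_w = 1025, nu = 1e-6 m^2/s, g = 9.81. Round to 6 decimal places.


w = (rho_s - rho_w) * g * d^2 / (18 * rho_w * nu)
d = 0.029 mm = 0.000029 m
rho_s - rho_w = 2683 - 1025 = 1658
Numerator = 1658 * 9.81 * (0.000029)^2 = 0.000013678848
Denominator = 18 * 1025 * 1e-6 = 0.018450
w = 0.000741 m/s

0.000741


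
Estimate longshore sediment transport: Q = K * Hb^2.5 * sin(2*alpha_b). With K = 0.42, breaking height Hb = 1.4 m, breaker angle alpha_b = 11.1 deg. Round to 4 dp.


Q = K * Hb^2.5 * sin(2 * alpha_b)
Hb^2.5 = 1.4^2.5 = 2.319103
sin(2 * 11.1) = sin(22.2) = 0.377841
Q = 0.42 * 2.319103 * 0.377841
Q = 0.3680 m^3/s

0.3680


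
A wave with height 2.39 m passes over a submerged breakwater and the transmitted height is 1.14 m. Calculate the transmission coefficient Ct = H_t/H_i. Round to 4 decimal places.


Ct = H_t / H_i
Ct = 1.14 / 2.39
Ct = 0.4770

0.4770


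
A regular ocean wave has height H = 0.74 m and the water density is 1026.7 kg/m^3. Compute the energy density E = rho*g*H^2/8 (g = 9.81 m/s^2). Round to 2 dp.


E = (1/8) * rho * g * H^2
E = (1/8) * 1026.7 * 9.81 * 0.74^2
E = 0.125 * 1026.7 * 9.81 * 0.5476
E = 689.42 J/m^2

689.42


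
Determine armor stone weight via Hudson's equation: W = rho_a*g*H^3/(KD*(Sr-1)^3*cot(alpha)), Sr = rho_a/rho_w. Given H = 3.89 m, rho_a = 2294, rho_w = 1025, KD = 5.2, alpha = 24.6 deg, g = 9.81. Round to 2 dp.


Sr = rho_a / rho_w = 2294 / 1025 = 2.238049
(Sr - 1) = 1.238049
(Sr - 1)^3 = 1.897638
cot(24.6) = 1 / tan(24.6) = 1 / 0.457836 = 2.184189
Numerator = 2294 * 9.81 * 3.89^3 = 1324680.7489
Denominator = 5.2 * 1.897638 * 2.184189 = 21.552960
W = 1324680.7489 / 21.552960
W = 61461.66 N

61461.66


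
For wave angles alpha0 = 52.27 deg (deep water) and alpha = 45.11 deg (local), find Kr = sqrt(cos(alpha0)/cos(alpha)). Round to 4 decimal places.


Kr = sqrt(cos(alpha0) / cos(alpha))
cos(52.27) = 0.611941
cos(45.11) = 0.705748
Kr = sqrt(0.611941 / 0.705748)
Kr = sqrt(0.867082)
Kr = 0.9312

0.9312


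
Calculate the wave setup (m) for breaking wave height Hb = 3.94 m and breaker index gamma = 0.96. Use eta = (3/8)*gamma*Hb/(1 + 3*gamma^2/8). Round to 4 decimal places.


eta = (3/8) * gamma * Hb / (1 + 3*gamma^2/8)
Numerator = (3/8) * 0.96 * 3.94 = 1.418400
Denominator = 1 + 3*0.96^2/8 = 1 + 0.345600 = 1.345600
eta = 1.418400 / 1.345600
eta = 1.0541 m

1.0541


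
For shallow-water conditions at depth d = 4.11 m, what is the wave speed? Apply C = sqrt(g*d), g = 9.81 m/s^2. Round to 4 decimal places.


Using the shallow-water approximation:
C = sqrt(g * d) = sqrt(9.81 * 4.11)
C = sqrt(40.3191)
C = 6.3497 m/s

6.3497


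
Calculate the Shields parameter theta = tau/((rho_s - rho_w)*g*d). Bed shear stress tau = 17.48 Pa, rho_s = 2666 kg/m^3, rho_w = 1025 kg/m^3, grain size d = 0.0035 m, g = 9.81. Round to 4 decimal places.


theta = tau / ((rho_s - rho_w) * g * d)
rho_s - rho_w = 2666 - 1025 = 1641
Denominator = 1641 * 9.81 * 0.0035 = 56.343735
theta = 17.48 / 56.343735
theta = 0.3102

0.3102


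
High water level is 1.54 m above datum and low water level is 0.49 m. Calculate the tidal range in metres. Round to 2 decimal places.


Tidal range = High water - Low water
Tidal range = 1.54 - (0.49)
Tidal range = 1.05 m

1.05


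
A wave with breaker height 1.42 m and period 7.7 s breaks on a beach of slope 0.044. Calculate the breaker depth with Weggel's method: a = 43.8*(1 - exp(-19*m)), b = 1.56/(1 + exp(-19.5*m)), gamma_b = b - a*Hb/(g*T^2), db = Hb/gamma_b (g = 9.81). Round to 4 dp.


a = 43.8 * (1 - exp(-19 * m))
exp(-19 * 0.044) = exp(-0.8360) = 0.433441
a = 43.8 * (1 - 0.433441) = 24.815292
b = 1.56 / (1 + exp(-19.5 * m))
exp(-19.5 * 0.044) = exp(-0.8580) = 0.424009
b = 1.56 / (1 + 0.424009) = 1.095498
Hb / (g * T^2) = 1.42 / (9.81 * 7.7^2) = 1.42 / 581.6349 = 0.00244139
gamma_b = b - a * Hb/(g*T^2) = 1.095498 - 24.815292 * 0.00244139 = 1.034915
db = Hb / gamma_b = 1.42 / 1.034915
db = 1.3721 m

1.3721


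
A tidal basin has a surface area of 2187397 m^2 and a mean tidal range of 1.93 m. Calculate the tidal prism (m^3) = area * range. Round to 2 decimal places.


Tidal prism = Area * Tidal range
P = 2187397 * 1.93
P = 4221676.21 m^3

4221676.21


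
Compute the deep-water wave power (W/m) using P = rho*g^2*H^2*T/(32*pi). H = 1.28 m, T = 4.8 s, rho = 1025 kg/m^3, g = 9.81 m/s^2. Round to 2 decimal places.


P = rho * g^2 * H^2 * T / (32 * pi)
P = 1025 * 9.81^2 * 1.28^2 * 4.8 / (32 * pi)
P = 1025 * 96.2361 * 1.6384 * 4.8 / 100.53096
P = 7716.55 W/m

7716.55


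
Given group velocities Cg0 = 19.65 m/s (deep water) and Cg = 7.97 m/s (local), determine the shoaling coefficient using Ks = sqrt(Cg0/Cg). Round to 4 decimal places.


Ks = sqrt(Cg0 / Cg)
Ks = sqrt(19.65 / 7.97)
Ks = sqrt(2.4655)
Ks = 1.5702

1.5702


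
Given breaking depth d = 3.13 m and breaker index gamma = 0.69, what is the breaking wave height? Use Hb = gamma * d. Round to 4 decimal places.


Hb = gamma * d
Hb = 0.69 * 3.13
Hb = 2.1597 m

2.1597


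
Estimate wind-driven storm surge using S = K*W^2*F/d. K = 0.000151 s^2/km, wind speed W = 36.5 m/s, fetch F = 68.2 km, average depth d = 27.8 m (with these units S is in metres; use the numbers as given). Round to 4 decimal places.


S = K * W^2 * F / d
W^2 = 36.5^2 = 1332.25
S = 0.000151 * 1332.25 * 68.2 / 27.8
Numerator = 0.000151 * 1332.25 * 68.2 = 13.719777
S = 13.719777 / 27.8 = 0.4935 m

0.4935


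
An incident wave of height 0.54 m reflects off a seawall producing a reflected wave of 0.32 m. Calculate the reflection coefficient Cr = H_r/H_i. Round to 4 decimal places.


Cr = H_r / H_i
Cr = 0.32 / 0.54
Cr = 0.5926

0.5926


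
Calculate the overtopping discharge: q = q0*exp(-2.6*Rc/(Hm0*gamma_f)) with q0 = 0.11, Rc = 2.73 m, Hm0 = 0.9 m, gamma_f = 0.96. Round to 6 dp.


q = q0 * exp(-2.6 * Rc / (Hm0 * gamma_f))
Exponent = -2.6 * 2.73 / (0.9 * 0.96)
= -2.6 * 2.73 / 0.8640
= -8.215278
exp(-8.215278) = 0.000270
q = 0.11 * 0.000270
q = 0.000030 m^3/s/m

0.000030


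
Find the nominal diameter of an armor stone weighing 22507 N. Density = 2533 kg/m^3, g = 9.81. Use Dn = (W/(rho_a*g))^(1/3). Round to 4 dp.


V = W / (rho_a * g)
V = 22507 / (2533 * 9.81)
V = 22507 / 24848.73
V = 0.905761 m^3
Dn = V^(1/3) = 0.905761^(1/3)
Dn = 0.9675 m

0.9675


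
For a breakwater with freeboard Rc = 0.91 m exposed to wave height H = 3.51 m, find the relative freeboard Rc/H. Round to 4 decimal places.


Relative freeboard = Rc / H
= 0.91 / 3.51
= 0.2593

0.2593


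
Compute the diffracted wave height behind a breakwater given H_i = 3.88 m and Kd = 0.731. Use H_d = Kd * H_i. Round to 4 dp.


H_d = Kd * H_i
H_d = 0.731 * 3.88
H_d = 2.8363 m

2.8363


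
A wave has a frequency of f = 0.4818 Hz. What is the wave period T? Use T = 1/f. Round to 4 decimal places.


T = 1 / f
T = 1 / 0.4818
T = 2.0756 s

2.0756


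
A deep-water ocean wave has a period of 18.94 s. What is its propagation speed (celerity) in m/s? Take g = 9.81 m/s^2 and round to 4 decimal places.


We use the deep-water celerity formula:
C = g * T / (2 * pi)
C = 9.81 * 18.94 / (2 * 3.14159...)
C = 185.801400 / 6.283185
C = 29.5712 m/s

29.5712


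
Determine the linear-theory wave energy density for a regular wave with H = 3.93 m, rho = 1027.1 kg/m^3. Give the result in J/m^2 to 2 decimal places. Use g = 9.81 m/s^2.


E = (1/8) * rho * g * H^2
E = (1/8) * 1027.1 * 9.81 * 3.93^2
E = 0.125 * 1027.1 * 9.81 * 15.4449
E = 19452.56 J/m^2

19452.56


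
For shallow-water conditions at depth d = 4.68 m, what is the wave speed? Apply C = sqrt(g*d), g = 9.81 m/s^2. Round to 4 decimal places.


Using the shallow-water approximation:
C = sqrt(g * d) = sqrt(9.81 * 4.68)
C = sqrt(45.9108)
C = 6.7758 m/s

6.7758


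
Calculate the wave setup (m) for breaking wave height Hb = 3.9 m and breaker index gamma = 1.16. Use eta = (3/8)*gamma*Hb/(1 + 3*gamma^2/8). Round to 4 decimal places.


eta = (3/8) * gamma * Hb / (1 + 3*gamma^2/8)
Numerator = (3/8) * 1.16 * 3.9 = 1.696500
Denominator = 1 + 3*1.16^2/8 = 1 + 0.504600 = 1.504600
eta = 1.696500 / 1.504600
eta = 1.1275 m

1.1275


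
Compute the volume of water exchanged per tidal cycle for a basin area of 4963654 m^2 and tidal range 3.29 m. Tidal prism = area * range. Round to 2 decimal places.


Tidal prism = Area * Tidal range
P = 4963654 * 3.29
P = 16330421.66 m^3

16330421.66


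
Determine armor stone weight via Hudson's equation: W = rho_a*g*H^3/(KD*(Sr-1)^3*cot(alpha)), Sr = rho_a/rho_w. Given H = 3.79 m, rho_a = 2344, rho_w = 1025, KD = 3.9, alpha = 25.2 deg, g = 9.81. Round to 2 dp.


Sr = rho_a / rho_w = 2344 / 1025 = 2.286829
(Sr - 1) = 1.286829
(Sr - 1)^3 = 2.130899
cot(25.2) = 1 / tan(25.2) = 1 / 0.470564 = 2.125108
Numerator = 2344 * 9.81 * 3.79^3 = 1251826.7989
Denominator = 3.9 * 2.130899 * 2.125108 = 17.660721
W = 1251826.7989 / 17.660721
W = 70881.97 N

70881.97


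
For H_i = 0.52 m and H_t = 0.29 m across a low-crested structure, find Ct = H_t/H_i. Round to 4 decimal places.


Ct = H_t / H_i
Ct = 0.29 / 0.52
Ct = 0.5577

0.5577


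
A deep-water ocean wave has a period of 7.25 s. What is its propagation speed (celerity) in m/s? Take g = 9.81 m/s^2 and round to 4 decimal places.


We use the deep-water celerity formula:
C = g * T / (2 * pi)
C = 9.81 * 7.25 / (2 * 3.14159...)
C = 71.122500 / 6.283185
C = 11.3195 m/s

11.3195


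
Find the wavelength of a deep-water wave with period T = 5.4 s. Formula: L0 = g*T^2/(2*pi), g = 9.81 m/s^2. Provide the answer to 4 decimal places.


L0 = g * T^2 / (2 * pi)
L0 = 9.81 * 5.4^2 / (2 * pi)
L0 = 9.81 * 29.1600 / 6.28319
L0 = 286.0596 / 6.28319
L0 = 45.5278 m

45.5278


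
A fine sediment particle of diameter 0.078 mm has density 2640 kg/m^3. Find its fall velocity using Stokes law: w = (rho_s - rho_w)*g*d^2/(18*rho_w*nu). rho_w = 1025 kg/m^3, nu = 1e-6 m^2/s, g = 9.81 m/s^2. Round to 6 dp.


w = (rho_s - rho_w) * g * d^2 / (18 * rho_w * nu)
d = 0.078 mm = 0.000078 m
rho_s - rho_w = 2640 - 1025 = 1615
Numerator = 1615 * 9.81 * (0.000078)^2 = 0.000096389725
Denominator = 18 * 1025 * 1e-6 = 0.018450
w = 0.005224 m/s

0.005224


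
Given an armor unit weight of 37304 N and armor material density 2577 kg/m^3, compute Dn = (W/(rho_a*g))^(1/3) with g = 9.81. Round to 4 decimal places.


V = W / (rho_a * g)
V = 37304 / (2577 * 9.81)
V = 37304 / 25280.37
V = 1.475611 m^3
Dn = V^(1/3) = 1.475611^(1/3)
Dn = 1.1385 m

1.1385


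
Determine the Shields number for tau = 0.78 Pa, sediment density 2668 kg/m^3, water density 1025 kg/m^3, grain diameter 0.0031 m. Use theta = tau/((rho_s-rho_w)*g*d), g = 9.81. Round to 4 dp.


theta = tau / ((rho_s - rho_w) * g * d)
rho_s - rho_w = 2668 - 1025 = 1643
Denominator = 1643 * 9.81 * 0.0031 = 49.965273
theta = 0.78 / 49.965273
theta = 0.0156

0.0156


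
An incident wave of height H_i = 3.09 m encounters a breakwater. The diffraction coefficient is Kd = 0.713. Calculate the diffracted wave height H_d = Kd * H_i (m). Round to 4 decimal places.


H_d = Kd * H_i
H_d = 0.713 * 3.09
H_d = 2.2032 m

2.2032


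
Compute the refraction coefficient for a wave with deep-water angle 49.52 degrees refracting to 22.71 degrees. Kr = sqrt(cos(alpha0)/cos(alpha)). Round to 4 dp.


Kr = sqrt(cos(alpha0) / cos(alpha))
cos(49.52) = 0.649183
cos(22.71) = 0.922471
Kr = sqrt(0.649183 / 0.922471)
Kr = sqrt(0.703743)
Kr = 0.8389

0.8389


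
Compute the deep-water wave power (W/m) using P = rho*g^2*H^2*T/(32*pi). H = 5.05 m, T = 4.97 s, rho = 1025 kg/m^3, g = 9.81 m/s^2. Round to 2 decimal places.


P = rho * g^2 * H^2 * T / (32 * pi)
P = 1025 * 9.81^2 * 5.05^2 * 4.97 / (32 * pi)
P = 1025 * 96.2361 * 25.5025 * 4.97 / 100.53096
P = 124365.86 W/m

124365.86


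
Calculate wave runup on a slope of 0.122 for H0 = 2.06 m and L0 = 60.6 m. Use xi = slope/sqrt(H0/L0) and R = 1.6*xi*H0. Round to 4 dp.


xi = slope / sqrt(H0/L0)
H0/L0 = 2.06/60.6 = 0.033993
sqrt(0.033993) = 0.184373
xi = 0.122 / 0.184373 = 0.661702
R = 1.6 * xi * H0 = 1.6 * 0.661702 * 2.06
R = 2.1810 m

2.1810


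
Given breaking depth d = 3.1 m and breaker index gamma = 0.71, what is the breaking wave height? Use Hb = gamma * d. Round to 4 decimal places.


Hb = gamma * d
Hb = 0.71 * 3.1
Hb = 2.2010 m

2.2010


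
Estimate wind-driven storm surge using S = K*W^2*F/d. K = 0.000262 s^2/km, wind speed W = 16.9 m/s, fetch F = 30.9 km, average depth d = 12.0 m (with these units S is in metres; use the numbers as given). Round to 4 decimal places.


S = K * W^2 * F / d
W^2 = 16.9^2 = 285.61
S = 0.000262 * 285.61 * 30.9 / 12.0
Numerator = 0.000262 * 285.61 * 30.9 = 2.312241
S = 2.312241 / 12.0 = 0.1927 m

0.1927


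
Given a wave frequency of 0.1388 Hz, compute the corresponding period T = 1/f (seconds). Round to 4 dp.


T = 1 / f
T = 1 / 0.1388
T = 7.2046 s

7.2046


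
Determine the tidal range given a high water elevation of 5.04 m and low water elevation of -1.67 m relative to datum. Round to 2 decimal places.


Tidal range = High water - Low water
Tidal range = 5.04 - (-1.67)
Tidal range = 6.71 m

6.71


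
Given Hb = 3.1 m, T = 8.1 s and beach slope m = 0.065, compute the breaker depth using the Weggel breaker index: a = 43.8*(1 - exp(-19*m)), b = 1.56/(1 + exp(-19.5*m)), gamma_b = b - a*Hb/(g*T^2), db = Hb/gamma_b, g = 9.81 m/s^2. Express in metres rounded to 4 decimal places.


a = 43.8 * (1 - exp(-19 * m))
exp(-19 * 0.065) = exp(-1.2350) = 0.290835
a = 43.8 * (1 - 0.290835) = 31.061437
b = 1.56 / (1 + exp(-19.5 * m))
exp(-19.5 * 0.065) = exp(-1.2675) = 0.281535
b = 1.56 / (1 + 0.281535) = 1.217291
Hb / (g * T^2) = 3.1 / (9.81 * 8.1^2) = 3.1 / 643.6341 = 0.00481640
gamma_b = b - a * Hb/(g*T^2) = 1.217291 - 31.061437 * 0.00481640 = 1.067686
db = Hb / gamma_b = 3.1 / 1.067686
db = 2.9035 m

2.9035


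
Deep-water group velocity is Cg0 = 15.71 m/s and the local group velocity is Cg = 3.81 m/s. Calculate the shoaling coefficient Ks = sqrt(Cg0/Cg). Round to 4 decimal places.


Ks = sqrt(Cg0 / Cg)
Ks = sqrt(15.71 / 3.81)
Ks = sqrt(4.1234)
Ks = 2.0306

2.0306


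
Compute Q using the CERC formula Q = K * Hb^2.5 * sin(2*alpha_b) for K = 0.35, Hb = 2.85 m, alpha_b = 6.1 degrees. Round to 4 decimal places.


Q = K * Hb^2.5 * sin(2 * alpha_b)
Hb^2.5 = 2.85^2.5 = 13.712358
sin(2 * 6.1) = sin(12.2) = 0.211325
Q = 0.35 * 13.712358 * 0.211325
Q = 1.0142 m^3/s

1.0142


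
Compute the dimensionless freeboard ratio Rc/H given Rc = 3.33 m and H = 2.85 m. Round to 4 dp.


Relative freeboard = Rc / H
= 3.33 / 2.85
= 1.1684

1.1684


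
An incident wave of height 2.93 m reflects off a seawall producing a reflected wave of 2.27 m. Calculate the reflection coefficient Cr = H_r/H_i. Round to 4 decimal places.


Cr = H_r / H_i
Cr = 2.27 / 2.93
Cr = 0.7747

0.7747


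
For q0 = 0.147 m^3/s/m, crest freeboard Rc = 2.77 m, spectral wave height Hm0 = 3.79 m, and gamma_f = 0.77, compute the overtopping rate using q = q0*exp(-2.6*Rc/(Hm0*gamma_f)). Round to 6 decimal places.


q = q0 * exp(-2.6 * Rc / (Hm0 * gamma_f))
Exponent = -2.6 * 2.77 / (3.79 * 0.77)
= -2.6 * 2.77 / 2.9183
= -2.467875
exp(-2.467875) = 0.084765
q = 0.147 * 0.084765
q = 0.012460 m^3/s/m

0.012460


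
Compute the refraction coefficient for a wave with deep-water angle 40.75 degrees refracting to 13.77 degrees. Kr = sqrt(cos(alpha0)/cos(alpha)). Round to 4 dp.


Kr = sqrt(cos(alpha0) / cos(alpha))
cos(40.75) = 0.757565
cos(13.77) = 0.971259
Kr = sqrt(0.757565 / 0.971259)
Kr = sqrt(0.779982)
Kr = 0.8832

0.8832


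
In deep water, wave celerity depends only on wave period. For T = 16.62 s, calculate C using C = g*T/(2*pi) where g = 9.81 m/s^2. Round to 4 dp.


We use the deep-water celerity formula:
C = g * T / (2 * pi)
C = 9.81 * 16.62 / (2 * 3.14159...)
C = 163.042200 / 6.283185
C = 25.9490 m/s

25.9490


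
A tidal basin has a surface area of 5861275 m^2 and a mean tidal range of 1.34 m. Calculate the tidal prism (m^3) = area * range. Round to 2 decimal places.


Tidal prism = Area * Tidal range
P = 5861275 * 1.34
P = 7854108.50 m^3

7854108.50


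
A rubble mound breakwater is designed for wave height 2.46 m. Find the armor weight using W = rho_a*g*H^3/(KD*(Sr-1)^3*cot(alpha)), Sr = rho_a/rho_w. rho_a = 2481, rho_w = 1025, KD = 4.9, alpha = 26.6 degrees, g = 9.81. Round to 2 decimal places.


Sr = rho_a / rho_w = 2481 / 1025 = 2.420488
(Sr - 1) = 1.420488
(Sr - 1)^3 = 2.866240
cot(26.6) = 1 / tan(26.6) = 1 / 0.500763 = 1.996954
Numerator = 2481 * 9.81 * 2.46^3 = 362327.3294
Denominator = 4.9 * 2.866240 * 1.996954 = 28.046369
W = 362327.3294 / 28.046369
W = 12918.87 N

12918.87


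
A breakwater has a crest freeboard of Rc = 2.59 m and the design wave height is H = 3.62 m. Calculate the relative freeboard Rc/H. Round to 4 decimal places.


Relative freeboard = Rc / H
= 2.59 / 3.62
= 0.7155

0.7155


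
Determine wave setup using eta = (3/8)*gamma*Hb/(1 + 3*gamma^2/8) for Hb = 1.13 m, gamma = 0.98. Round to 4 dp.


eta = (3/8) * gamma * Hb / (1 + 3*gamma^2/8)
Numerator = (3/8) * 0.98 * 1.13 = 0.415275
Denominator = 1 + 3*0.98^2/8 = 1 + 0.360150 = 1.360150
eta = 0.415275 / 1.360150
eta = 0.3053 m

0.3053


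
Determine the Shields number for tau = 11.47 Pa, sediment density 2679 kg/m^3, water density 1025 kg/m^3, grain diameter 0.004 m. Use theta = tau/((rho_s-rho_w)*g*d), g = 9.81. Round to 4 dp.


theta = tau / ((rho_s - rho_w) * g * d)
rho_s - rho_w = 2679 - 1025 = 1654
Denominator = 1654 * 9.81 * 0.004 = 64.902960
theta = 11.47 / 64.902960
theta = 0.1767

0.1767


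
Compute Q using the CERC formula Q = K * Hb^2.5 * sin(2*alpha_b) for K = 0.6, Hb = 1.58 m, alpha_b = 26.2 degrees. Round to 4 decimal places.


Q = K * Hb^2.5 * sin(2 * alpha_b)
Hb^2.5 = 1.58^2.5 = 3.137926
sin(2 * 26.2) = sin(52.4) = 0.792290
Q = 0.6 * 3.137926 * 0.792290
Q = 1.4917 m^3/s

1.4917


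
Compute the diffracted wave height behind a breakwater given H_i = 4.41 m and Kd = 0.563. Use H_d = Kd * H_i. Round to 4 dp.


H_d = Kd * H_i
H_d = 0.563 * 4.41
H_d = 2.4828 m

2.4828


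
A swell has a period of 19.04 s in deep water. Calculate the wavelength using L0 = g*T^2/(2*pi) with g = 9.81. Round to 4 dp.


L0 = g * T^2 / (2 * pi)
L0 = 9.81 * 19.04^2 / (2 * pi)
L0 = 9.81 * 362.5216 / 6.28319
L0 = 3556.3369 / 6.28319
L0 = 566.0086 m

566.0086


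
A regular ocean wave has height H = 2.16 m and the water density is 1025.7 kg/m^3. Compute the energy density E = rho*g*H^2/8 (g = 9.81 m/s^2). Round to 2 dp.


E = (1/8) * rho * g * H^2
E = (1/8) * 1025.7 * 9.81 * 2.16^2
E = 0.125 * 1025.7 * 9.81 * 4.6656
E = 5868.23 J/m^2

5868.23


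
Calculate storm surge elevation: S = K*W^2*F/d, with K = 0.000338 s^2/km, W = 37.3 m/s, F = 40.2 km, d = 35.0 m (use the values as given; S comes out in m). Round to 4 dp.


S = K * W^2 * F / d
W^2 = 37.3^2 = 1391.29
S = 0.000338 * 1391.29 * 40.2 / 35.0
Numerator = 0.000338 * 1391.29 * 40.2 = 18.904292
S = 18.904292 / 35.0 = 0.5401 m

0.5401


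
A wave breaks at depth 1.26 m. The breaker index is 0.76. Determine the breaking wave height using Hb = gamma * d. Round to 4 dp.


Hb = gamma * d
Hb = 0.76 * 1.26
Hb = 0.9576 m

0.9576


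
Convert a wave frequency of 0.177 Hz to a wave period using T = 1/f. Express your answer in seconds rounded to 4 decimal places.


T = 1 / f
T = 1 / 0.177
T = 5.6497 s

5.6497


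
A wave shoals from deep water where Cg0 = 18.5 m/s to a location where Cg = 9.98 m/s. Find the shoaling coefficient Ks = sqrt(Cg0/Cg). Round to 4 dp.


Ks = sqrt(Cg0 / Cg)
Ks = sqrt(18.5 / 9.98)
Ks = sqrt(1.8537)
Ks = 1.3615

1.3615


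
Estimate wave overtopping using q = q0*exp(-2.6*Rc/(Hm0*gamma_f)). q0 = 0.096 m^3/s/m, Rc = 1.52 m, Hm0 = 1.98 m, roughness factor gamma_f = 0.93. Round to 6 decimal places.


q = q0 * exp(-2.6 * Rc / (Hm0 * gamma_f))
Exponent = -2.6 * 1.52 / (1.98 * 0.93)
= -2.6 * 1.52 / 1.8414
= -2.146193
exp(-2.146193) = 0.116928
q = 0.096 * 0.116928
q = 0.011225 m^3/s/m

0.011225


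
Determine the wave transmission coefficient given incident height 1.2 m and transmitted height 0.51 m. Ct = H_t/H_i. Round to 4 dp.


Ct = H_t / H_i
Ct = 0.51 / 1.2
Ct = 0.4250

0.4250


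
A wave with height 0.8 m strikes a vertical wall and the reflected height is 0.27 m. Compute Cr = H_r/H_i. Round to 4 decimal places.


Cr = H_r / H_i
Cr = 0.27 / 0.8
Cr = 0.3375

0.3375


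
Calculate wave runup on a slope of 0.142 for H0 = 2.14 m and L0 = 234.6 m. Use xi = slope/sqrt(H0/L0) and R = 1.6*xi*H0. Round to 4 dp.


xi = slope / sqrt(H0/L0)
H0/L0 = 2.14/234.6 = 0.009122
sqrt(0.009122) = 0.095509
xi = 0.142 / 0.095509 = 1.486776
R = 1.6 * xi * H0 = 1.6 * 1.486776 * 2.14
R = 5.0907 m

5.0907


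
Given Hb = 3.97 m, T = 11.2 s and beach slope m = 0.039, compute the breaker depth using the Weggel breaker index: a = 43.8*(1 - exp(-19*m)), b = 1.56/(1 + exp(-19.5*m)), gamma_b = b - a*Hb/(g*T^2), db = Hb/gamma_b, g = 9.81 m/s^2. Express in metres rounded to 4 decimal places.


a = 43.8 * (1 - exp(-19 * m))
exp(-19 * 0.039) = exp(-0.7410) = 0.476637
a = 43.8 * (1 - 0.476637) = 22.923298
b = 1.56 / (1 + exp(-19.5 * m))
exp(-19.5 * 0.039) = exp(-0.7605) = 0.467433
b = 1.56 / (1 + 0.467433) = 1.063081
Hb / (g * T^2) = 3.97 / (9.81 * 11.2^2) = 3.97 / 1230.5664 = 0.00322616
gamma_b = b - a * Hb/(g*T^2) = 1.063081 - 22.923298 * 0.00322616 = 0.989127
db = Hb / gamma_b = 3.97 / 0.989127
db = 4.0136 m

4.0136


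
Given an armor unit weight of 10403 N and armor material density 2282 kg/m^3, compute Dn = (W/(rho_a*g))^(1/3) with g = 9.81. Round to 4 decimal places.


V = W / (rho_a * g)
V = 10403 / (2282 * 9.81)
V = 10403 / 22386.42
V = 0.464701 m^3
Dn = V^(1/3) = 0.464701^(1/3)
Dn = 0.7746 m

0.7746


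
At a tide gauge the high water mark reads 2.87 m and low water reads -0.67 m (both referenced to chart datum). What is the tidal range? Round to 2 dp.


Tidal range = High water - Low water
Tidal range = 2.87 - (-0.67)
Tidal range = 3.54 m

3.54


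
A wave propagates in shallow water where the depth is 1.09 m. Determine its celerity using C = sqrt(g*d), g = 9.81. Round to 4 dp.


Using the shallow-water approximation:
C = sqrt(g * d) = sqrt(9.81 * 1.09)
C = sqrt(10.6929)
C = 3.2700 m/s

3.2700


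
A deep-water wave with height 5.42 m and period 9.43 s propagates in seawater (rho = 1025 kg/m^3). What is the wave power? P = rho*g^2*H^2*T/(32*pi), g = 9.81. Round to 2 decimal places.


P = rho * g^2 * H^2 * T / (32 * pi)
P = 1025 * 9.81^2 * 5.42^2 * 9.43 / (32 * pi)
P = 1025 * 96.2361 * 29.3764 * 9.43 / 100.53096
P = 271814.30 W/m

271814.30


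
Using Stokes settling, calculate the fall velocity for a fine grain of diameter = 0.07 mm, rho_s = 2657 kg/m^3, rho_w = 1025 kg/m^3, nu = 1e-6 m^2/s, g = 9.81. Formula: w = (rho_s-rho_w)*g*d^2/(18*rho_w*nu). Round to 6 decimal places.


w = (rho_s - rho_w) * g * d^2 / (18 * rho_w * nu)
d = 0.07 mm = 0.000070 m
rho_s - rho_w = 2657 - 1025 = 1632
Numerator = 1632 * 9.81 * (0.000070)^2 = 0.000078448608
Denominator = 18 * 1025 * 1e-6 = 0.018450
w = 0.004252 m/s

0.004252


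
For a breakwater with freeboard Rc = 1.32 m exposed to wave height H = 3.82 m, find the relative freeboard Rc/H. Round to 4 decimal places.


Relative freeboard = Rc / H
= 1.32 / 3.82
= 0.3455

0.3455


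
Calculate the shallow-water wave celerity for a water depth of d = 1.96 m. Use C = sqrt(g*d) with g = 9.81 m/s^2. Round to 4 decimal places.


Using the shallow-water approximation:
C = sqrt(g * d) = sqrt(9.81 * 1.96)
C = sqrt(19.2276)
C = 4.3849 m/s

4.3849


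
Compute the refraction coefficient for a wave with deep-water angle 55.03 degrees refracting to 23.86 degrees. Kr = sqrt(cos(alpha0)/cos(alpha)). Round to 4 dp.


Kr = sqrt(cos(alpha0) / cos(alpha))
cos(55.03) = 0.573147
cos(23.86) = 0.914537
Kr = sqrt(0.573147 / 0.914537)
Kr = sqrt(0.626708)
Kr = 0.7916

0.7916


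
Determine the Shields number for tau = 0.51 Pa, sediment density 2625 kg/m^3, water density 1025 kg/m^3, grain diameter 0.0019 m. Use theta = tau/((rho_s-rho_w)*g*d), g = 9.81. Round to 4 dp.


theta = tau / ((rho_s - rho_w) * g * d)
rho_s - rho_w = 2625 - 1025 = 1600
Denominator = 1600 * 9.81 * 0.0019 = 29.822400
theta = 0.51 / 29.822400
theta = 0.0171

0.0171


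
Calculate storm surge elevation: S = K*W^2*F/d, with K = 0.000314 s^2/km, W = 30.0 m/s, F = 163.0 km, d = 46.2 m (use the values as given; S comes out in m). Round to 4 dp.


S = K * W^2 * F / d
W^2 = 30.0^2 = 900.00
S = 0.000314 * 900.00 * 163.0 / 46.2
Numerator = 0.000314 * 900.00 * 163.0 = 46.063800
S = 46.063800 / 46.2 = 0.9971 m

0.9971


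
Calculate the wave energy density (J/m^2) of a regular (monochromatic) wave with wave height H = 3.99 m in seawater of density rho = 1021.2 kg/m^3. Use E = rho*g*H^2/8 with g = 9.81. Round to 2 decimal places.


E = (1/8) * rho * g * H^2
E = (1/8) * 1021.2 * 9.81 * 3.99^2
E = 0.125 * 1021.2 * 9.81 * 15.9201
E = 19935.89 J/m^2

19935.89


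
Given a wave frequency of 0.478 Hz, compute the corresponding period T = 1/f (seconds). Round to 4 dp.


T = 1 / f
T = 1 / 0.478
T = 2.0921 s

2.0921


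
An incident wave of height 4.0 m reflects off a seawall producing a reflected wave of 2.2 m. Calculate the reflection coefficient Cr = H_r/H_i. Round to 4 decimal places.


Cr = H_r / H_i
Cr = 2.2 / 4.0
Cr = 0.5500

0.5500


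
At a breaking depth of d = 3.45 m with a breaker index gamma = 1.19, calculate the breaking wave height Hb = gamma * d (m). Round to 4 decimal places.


Hb = gamma * d
Hb = 1.19 * 3.45
Hb = 4.1055 m

4.1055


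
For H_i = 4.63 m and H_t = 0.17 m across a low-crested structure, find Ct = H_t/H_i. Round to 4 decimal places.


Ct = H_t / H_i
Ct = 0.17 / 4.63
Ct = 0.0367

0.0367


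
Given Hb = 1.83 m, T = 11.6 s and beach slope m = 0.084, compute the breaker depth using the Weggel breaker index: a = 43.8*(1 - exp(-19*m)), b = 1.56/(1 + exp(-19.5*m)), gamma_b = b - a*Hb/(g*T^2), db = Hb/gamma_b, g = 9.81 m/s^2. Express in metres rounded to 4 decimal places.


a = 43.8 * (1 - exp(-19 * m))
exp(-19 * 0.084) = exp(-1.5960) = 0.202706
a = 43.8 * (1 - 0.202706) = 34.921489
b = 1.56 / (1 + exp(-19.5 * m))
exp(-19.5 * 0.084) = exp(-1.6380) = 0.194368
b = 1.56 / (1 + 0.194368) = 1.306130
Hb / (g * T^2) = 1.83 / (9.81 * 11.6^2) = 1.83 / 1320.0336 = 0.00138633
gamma_b = b - a * Hb/(g*T^2) = 1.306130 - 34.921489 * 0.00138633 = 1.257717
db = Hb / gamma_b = 1.83 / 1.257717
db = 1.4550 m

1.4550


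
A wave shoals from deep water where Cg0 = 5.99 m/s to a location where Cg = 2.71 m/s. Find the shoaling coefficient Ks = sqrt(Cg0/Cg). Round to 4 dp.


Ks = sqrt(Cg0 / Cg)
Ks = sqrt(5.99 / 2.71)
Ks = sqrt(2.2103)
Ks = 1.4867

1.4867


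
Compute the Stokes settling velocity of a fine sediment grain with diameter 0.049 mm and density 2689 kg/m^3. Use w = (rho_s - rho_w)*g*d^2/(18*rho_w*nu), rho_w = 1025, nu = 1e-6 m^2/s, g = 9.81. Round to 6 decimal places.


w = (rho_s - rho_w) * g * d^2 / (18 * rho_w * nu)
d = 0.049 mm = 0.000049 m
rho_s - rho_w = 2689 - 1025 = 1664
Numerator = 1664 * 9.81 * (0.000049)^2 = 0.000039193540
Denominator = 18 * 1025 * 1e-6 = 0.018450
w = 0.002124 m/s

0.002124


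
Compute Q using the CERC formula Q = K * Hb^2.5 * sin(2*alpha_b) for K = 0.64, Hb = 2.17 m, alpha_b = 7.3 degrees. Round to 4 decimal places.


Q = K * Hb^2.5 * sin(2 * alpha_b)
Hb^2.5 = 2.17^2.5 = 6.936643
sin(2 * 7.3) = sin(14.6) = 0.252069
Q = 0.64 * 6.936643 * 0.252069
Q = 1.1190 m^3/s

1.1190


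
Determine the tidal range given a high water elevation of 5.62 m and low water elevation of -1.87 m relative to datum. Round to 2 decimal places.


Tidal range = High water - Low water
Tidal range = 5.62 - (-1.87)
Tidal range = 7.49 m

7.49


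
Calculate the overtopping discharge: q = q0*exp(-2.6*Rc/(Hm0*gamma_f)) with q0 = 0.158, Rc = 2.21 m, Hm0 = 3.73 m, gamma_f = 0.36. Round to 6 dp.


q = q0 * exp(-2.6 * Rc / (Hm0 * gamma_f))
Exponent = -2.6 * 2.21 / (3.73 * 0.36)
= -2.6 * 2.21 / 1.3428
= -4.279118
exp(-4.279118) = 0.013855
q = 0.158 * 0.013855
q = 0.002189 m^3/s/m

0.002189


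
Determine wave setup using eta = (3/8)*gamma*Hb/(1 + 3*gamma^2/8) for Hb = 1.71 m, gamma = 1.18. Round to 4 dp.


eta = (3/8) * gamma * Hb / (1 + 3*gamma^2/8)
Numerator = (3/8) * 1.18 * 1.71 = 0.756675
Denominator = 1 + 3*1.18^2/8 = 1 + 0.522150 = 1.522150
eta = 0.756675 / 1.522150
eta = 0.4971 m

0.4971


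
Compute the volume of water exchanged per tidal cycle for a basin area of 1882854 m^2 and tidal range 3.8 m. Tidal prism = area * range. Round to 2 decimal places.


Tidal prism = Area * Tidal range
P = 1882854 * 3.8
P = 7154845.20 m^3

7154845.20


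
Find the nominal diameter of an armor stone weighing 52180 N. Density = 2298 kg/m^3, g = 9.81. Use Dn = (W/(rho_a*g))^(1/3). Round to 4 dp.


V = W / (rho_a * g)
V = 52180 / (2298 * 9.81)
V = 52180 / 22543.38
V = 2.314648 m^3
Dn = V^(1/3) = 2.314648^(1/3)
Dn = 1.3228 m

1.3228


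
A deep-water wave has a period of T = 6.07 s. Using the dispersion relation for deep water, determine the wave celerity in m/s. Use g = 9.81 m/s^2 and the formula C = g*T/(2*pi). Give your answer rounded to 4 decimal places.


We use the deep-water celerity formula:
C = g * T / (2 * pi)
C = 9.81 * 6.07 / (2 * 3.14159...)
C = 59.546700 / 6.283185
C = 9.4772 m/s

9.4772


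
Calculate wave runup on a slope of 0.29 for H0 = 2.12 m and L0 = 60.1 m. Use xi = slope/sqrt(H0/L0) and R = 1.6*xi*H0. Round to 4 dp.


xi = slope / sqrt(H0/L0)
H0/L0 = 2.12/60.1 = 0.035275
sqrt(0.035275) = 0.187815
xi = 0.29 / 0.187815 = 1.544071
R = 1.6 * xi * H0 = 1.6 * 1.544071 * 2.12
R = 5.2375 m

5.2375
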